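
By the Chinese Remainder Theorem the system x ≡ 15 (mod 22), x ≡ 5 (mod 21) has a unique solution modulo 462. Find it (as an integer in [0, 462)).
x ≡ 257 (mod 462); the representative in [0, 462) is 257

The moduli 22, 21 are pairwise coprime, so by the CRT there is a unique solution mod 22·21 = 462.
Solve by successive substitution. Start with x ≡ 15 (mod 22).
  Combine with x ≡ 5 (mod 21): write x = 15 + 22·t and require 15 + 22·t ≡ 5 (mod 21), i.e. 22·t ≡ 5 − 15 ≡ 11 (mod 21). Since 22^(−1) ≡ 1 (mod 21) (22 ≡ 1 (mod 21)), t ≡ 1·11 ≡ 11 (mod 21). So x ≡ 15 + 22·11 = 257 (mod 462).
Unique solution in [0, 462): x = 257.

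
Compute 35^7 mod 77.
Use repeated squaring. Binary(7) = 111. Walk through the bits of the exponent 7 left-to-right: at each bit after the leading one, square the running value, then multiply by 35 if the bit is 1 (always reducing mod 77):
  bit 1 = 1 (leading): start with 35.
  bit 2 = 1: square 35^2 = 1225 ≡ 70; bit is 1, so multiply 70·35 = 2450 ≡ 63 (mod 77).
  bit 3 = 1: square 63^2 = 3969 ≡ 42; bit is 1, so multiply 42·35 = 1470 ≡ 7 (mod 77).
Final value: 35^7 ≡ 7 (mod 77).

Final answer: 7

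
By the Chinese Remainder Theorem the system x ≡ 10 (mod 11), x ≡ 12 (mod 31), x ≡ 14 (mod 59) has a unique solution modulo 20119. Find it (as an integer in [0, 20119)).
x ≡ 11637 (mod 20119); the representative in [0, 20119) is 11637

The moduli 11, 31, 59 are pairwise coprime, so by the CRT there is a unique solution mod 11·31·59 = 20119.
Solve by successive substitution. Start with x ≡ 10 (mod 11).
  Combine with x ≡ 12 (mod 31): write x = 10 + 11·t and require 10 + 11·t ≡ 12 (mod 31), i.e. 11·t ≡ 12 − 10 ≡ 2 (mod 31). Since 11^(−1) ≡ 17 (mod 31), t ≡ 17·2 ≡ 3 (mod 31). So x ≡ 10 + 11·3 = 43 (mod 341).
  Combine with x ≡ 14 (mod 59): write x = 43 + 341·t and require 43 + 341·t ≡ 14 (mod 59), i.e. 341·t ≡ 14 − 43 ≡ 30 (mod 59). Since 341^(−1) ≡ 9 (mod 59) (341 ≡ 46 (mod 59)), t ≡ 9·30 ≡ 34 (mod 59). So x ≡ 43 + 341·34 = 11637 (mod 20119).
Unique solution in [0, 20119): x = 11637.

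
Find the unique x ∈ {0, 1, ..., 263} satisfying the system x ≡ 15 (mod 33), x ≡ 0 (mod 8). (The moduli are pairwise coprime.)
x ≡ 48 (mod 264); the representative in [0, 264) is 48

The moduli 33, 8 are pairwise coprime, so by the CRT there is a unique solution mod 33·8 = 264.
Solve by successive substitution. Start with x ≡ 15 (mod 33).
  Combine with x ≡ 0 (mod 8): write x = 15 + 33·t and require 15 + 33·t ≡ 0 (mod 8), i.e. 33·t ≡ 0 − 15 ≡ 1 (mod 8). Since 33^(−1) ≡ 1 (mod 8) (33 ≡ 1 (mod 8)), t ≡ 1·1 ≡ 1 (mod 8). So x ≡ 15 + 33·1 = 48 (mod 264).
Unique solution in [0, 264): x = 48.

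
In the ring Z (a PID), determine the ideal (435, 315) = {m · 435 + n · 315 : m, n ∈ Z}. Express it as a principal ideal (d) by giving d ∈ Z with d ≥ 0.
In the PID Z, (a, b) is generated by gcd(a, b). Compute gcd(435, 315) with the extended Euclidean algorithm, tracking rows (r, s, t) with s·435 + t·315 = r:
  row A: (435, 1, 0)   [1·435 + 0·315 = 435]
  row B: (315, 0, 1)   [0·435 + 1·315 = 315]
  435 = 1·315 + 120   → row C = row A − 1·row B = (120, 1, −1)   [check: 1·435 − 1·315 = 120]
  315 = 2·120 + 75   → row D = row B − 2·row C = (75, −2, 3)   [check: −2·435 + 3·315 = 75]
  120 = 1·75 + 45   → row E = row C − 1·row D = (45, 3, −4)   [check: 3·435 − 4·315 = 45]
  75 = 1·45 + 30   → row F = row D − 1·row E = (30, −5, 7)   [check: −5·435 + 7·315 = 30]
  45 = 1·30 + 15   → row G = row E − 1·row F = (15, 8, −11)   [check: 8·435 − 11·315 = 15]
  30 = 2·15 + 0   → remainder 0, stop. gcd = 15 (last nonzero row G).
So gcd(435, 315) = 15, with Bézout identity 8·435 − 11·315 = 15. Containment (⊇): the Bézout identity exhibits 15 as an element of (435, 315), giving (15) ⊆ (435, 315). Containment (⊆): since 15 | 435 and 15 | 315 (435 = 15·29, 315 = 15·21), every Z-linear combination of 435 and 315 is divisible by 15, so (435, 315) ⊆ (15). Therefore (435, 315) = (15), d = 15.

Final answer: (435, 315) = (15); d = 15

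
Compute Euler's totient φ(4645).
φ is multiplicative, with φ(p^e) = p^e − p^(e−1). Factorise 4645 = 5 · 929. Then
  φ(4645) = (5 − 1) · (929 − 1) = 4 · 928 = 3712.

Final answer: φ(4645) = 3712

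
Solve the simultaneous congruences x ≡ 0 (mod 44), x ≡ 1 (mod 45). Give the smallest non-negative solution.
x ≡ 1936 (mod 1980); the representative in [0, 1980) is 1936

The moduli 44, 45 are pairwise coprime, so by the CRT there is a unique solution mod 44·45 = 1980.
Solve by successive substitution. Start with x ≡ 0 (mod 44).
  Combine with x ≡ 1 (mod 45): write x = 44·t and require 44·t ≡ 1 (mod 45). Since 44^(−1) ≡ 44 (mod 45), t ≡ 44·1 ≡ 44 (mod 45). So x ≡ 44·44 = 1936 (mod 1980).
Unique solution in [0, 1980): x = 1936.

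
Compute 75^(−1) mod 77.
75^(−1) ≡ 38 (mod 77)

Apply the extended Euclidean algorithm to (77, 75), tracking rows (r, s, t) with s·77 + t·75 = r. Each division r_prev = q·r_cur + r_new produces the new row as (previous row) − q·(current row):
  row A: (77, 1, 0)   [1·77 + 0·75 = 77]
  row B: (75, 0, 1)   [0·77 + 1·75 = 75]
  77 = 1·75 + 2   → row C = row A − 1·row B = (2, 1, −1)   [check: 1·77 − 1·75 = 2]
  75 = 37·2 + 1   → row D = row B − 37·row C = (1, −37, 38)   [check: −37·77 + 38·75 = 1]
  2 = 2·1 + 0   → remainder 0, stop. gcd = 1 (last nonzero row D).
The gcd is 1, so 75 is invertible mod 77. The last nonzero row gives −37·77 + 38·75 = 1, so t = 38. So 75^(−1) ≡ 38 (mod 77). Verify: 75 · 38 = 2850 ≡ 1 (mod 77). ✓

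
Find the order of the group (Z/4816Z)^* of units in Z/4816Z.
|(Z/4816Z)^*| = 2016

(Z/4816Z)^* consists of the classes a with gcd(a, 4816) = 1, so its order is φ(4816). φ is multiplicative, with φ(p^e) = p^e − p^(e−1). Factorise 4816 = 2^4 · 7 · 43. Then
  φ(4816) = (2^4 − 2^3) · (7 − 1) · (43 − 1) = 8 · 6 · 42 = 2016.
Thus |(Z/4816Z)^*| = 2016.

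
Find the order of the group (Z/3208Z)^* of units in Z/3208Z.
(Z/3208Z)^* consists of the classes a with gcd(a, 3208) = 1, so its order is φ(3208). φ is multiplicative, with φ(p^e) = p^e − p^(e−1). Factorise 3208 = 2^3 · 401. Then
  φ(3208) = (2^3 − 2^2) · (401 − 1) = 4 · 400 = 1600.
Thus |(Z/3208Z)^*| = 1600.

Final answer: |(Z/3208Z)^*| = 1600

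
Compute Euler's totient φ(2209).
φ is multiplicative, with φ(p^e) = p^e − p^(e−1). Factorise 2209 = 47^2. Then
  φ(2209) = (47^2 − 47^1) = 2162 = 2162.

Final answer: φ(2209) = 2162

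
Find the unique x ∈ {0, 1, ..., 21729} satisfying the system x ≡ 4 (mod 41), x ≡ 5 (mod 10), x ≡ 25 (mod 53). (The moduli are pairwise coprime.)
The moduli 41, 10, 53 are pairwise coprime, so by the CRT there is a unique solution mod 41·10·53 = 21730.
Solve by successive substitution. Start with x ≡ 4 (mod 41).
  Combine with x ≡ 5 (mod 10): write x = 4 + 41·t and require 4 + 41·t ≡ 5 (mod 10), i.e. 41·t ≡ 5 − 4 ≡ 1 (mod 10). Since 41^(−1) ≡ 1 (mod 10) (41 ≡ 1 (mod 10)), t ≡ 1·1 ≡ 1 (mod 10). So x ≡ 4 + 41·1 = 45 (mod 410).
  Combine with x ≡ 25 (mod 53): write x = 45 + 410·t and require 45 + 410·t ≡ 25 (mod 53), i.e. 410·t ≡ 25 − 45 ≡ 33 (mod 53). Since 410^(−1) ≡ 34 (mod 53) (410 ≡ 39 (mod 53)), t ≡ 34·33 ≡ 9 (mod 53). So x ≡ 45 + 410·9 = 3735 (mod 21730).
Unique solution in [0, 21730): x = 3735.

Final answer: x ≡ 3735 (mod 21730); the representative in [0, 21730) is 3735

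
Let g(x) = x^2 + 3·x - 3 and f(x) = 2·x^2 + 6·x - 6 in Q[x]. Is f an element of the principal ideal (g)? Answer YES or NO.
YES

In Q[x] the ideal (g) consists of all multiples of g, so f ∈ (g) iff g | f, i.e. iff the remainder of f on division by g is 0. Divide f by g (g is monic, so eliminate the leading term of the running remainder at each step):
  leading term 2·x^2: subtract (2)·g(x) = 2·x^2 + 6·x - 6, leaving 0
The remainder is 0, so f(x) = g(x) · h(x) with h(x) = 2. Hence g | f, i.e. f ∈ (g).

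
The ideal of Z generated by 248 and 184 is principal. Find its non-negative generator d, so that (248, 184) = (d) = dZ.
(248, 184) = (8); d = 8

In the PID Z, (a, b) is generated by gcd(a, b). Compute gcd(248, 184) with the extended Euclidean algorithm, tracking rows (r, s, t) with s·248 + t·184 = r:
  row A: (248, 1, 0)   [1·248 + 0·184 = 248]
  row B: (184, 0, 1)   [0·248 + 1·184 = 184]
  248 = 1·184 + 64   → row C = row A − 1·row B = (64, 1, −1)   [check: 1·248 − 1·184 = 64]
  184 = 2·64 + 56   → row D = row B − 2·row C = (56, −2, 3)   [check: −2·248 + 3·184 = 56]
  64 = 1·56 + 8   → row E = row C − 1·row D = (8, 3, −4)   [check: 3·248 − 4·184 = 8]
  56 = 7·8 + 0   → remainder 0, stop. gcd = 8 (last nonzero row E).
So gcd(248, 184) = 8, with Bézout identity 3·248 − 4·184 = 8. Containment (⊇): the Bézout identity exhibits 8 as an element of (248, 184), giving (8) ⊆ (248, 184). Containment (⊆): since 8 | 248 and 8 | 184 (248 = 8·31, 184 = 8·23), every Z-linear combination of 248 and 184 is divisible by 8, so (248, 184) ⊆ (8). Therefore (248, 184) = (8), d = 8.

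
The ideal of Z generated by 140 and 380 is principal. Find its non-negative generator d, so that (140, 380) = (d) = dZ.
(140, 380) = (20); d = 20

In the PID Z, (a, b) is generated by gcd(a, b). Compute gcd(380, 140) with the extended Euclidean algorithm, tracking rows (r, s, t) with s·380 + t·140 = r:
  row A: (380, 1, 0)   [1·380 + 0·140 = 380]
  row B: (140, 0, 1)   [0·380 + 1·140 = 140]
  380 = 2·140 + 100   → row C = row A − 2·row B = (100, 1, −2)   [check: 1·380 − 2·140 = 100]
  140 = 1·100 + 40   → row D = row B − 1·row C = (40, −1, 3)   [check: −1·380 + 3·140 = 40]
  100 = 2·40 + 20   → row E = row C − 2·row D = (20, 3, −8)   [check: 3·380 − 8·140 = 20]
  40 = 2·20 + 0   → remainder 0, stop. gcd = 20 (last nonzero row E).
So gcd(140, 380) = 20, with Bézout identity 3·380 − 8·140 = 20. Containment (⊇): the Bézout identity exhibits 20 as an element of (140, 380), giving (20) ⊆ (140, 380). Containment (⊆): since 20 | 140 and 20 | 380 (140 = 20·7, 380 = 20·19), every Z-linear combination of 140 and 380 is divisible by 20, so (140, 380) ⊆ (20). Therefore (140, 380) = (20), d = 20.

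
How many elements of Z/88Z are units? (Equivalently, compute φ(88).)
An element a ∈ Z/88Z is a unit iff gcd(a, 88) = 1, so the number of units is φ(88). φ is multiplicative, with φ(p^e) = p^e − p^(e−1). Factorise 88 = 2^3 · 11. Then
  φ(88) = (2^3 − 2^2) · (11 − 1) = 4 · 10 = 40.

Final answer: Z/88Z has φ(88) = 40 units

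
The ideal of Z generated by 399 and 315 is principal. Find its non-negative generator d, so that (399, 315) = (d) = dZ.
(399, 315) = (21); d = 21

In the PID Z, (a, b) is generated by gcd(a, b). Compute gcd(399, 315) with the extended Euclidean algorithm, tracking rows (r, s, t) with s·399 + t·315 = r:
  row A: (399, 1, 0)   [1·399 + 0·315 = 399]
  row B: (315, 0, 1)   [0·399 + 1·315 = 315]
  399 = 1·315 + 84   → row C = row A − 1·row B = (84, 1, −1)   [check: 1·399 − 1·315 = 84]
  315 = 3·84 + 63   → row D = row B − 3·row C = (63, −3, 4)   [check: −3·399 + 4·315 = 63]
  84 = 1·63 + 21   → row E = row C − 1·row D = (21, 4, −5)   [check: 4·399 − 5·315 = 21]
  63 = 3·21 + 0   → remainder 0, stop. gcd = 21 (last nonzero row E).
So gcd(399, 315) = 21, with Bézout identity 4·399 − 5·315 = 21. Containment (⊇): the Bézout identity exhibits 21 as an element of (399, 315), giving (21) ⊆ (399, 315). Containment (⊆): since 21 | 399 and 21 | 315 (399 = 21·19, 315 = 21·15), every Z-linear combination of 399 and 315 is divisible by 21, so (399, 315) ⊆ (21). Therefore (399, 315) = (21), d = 21.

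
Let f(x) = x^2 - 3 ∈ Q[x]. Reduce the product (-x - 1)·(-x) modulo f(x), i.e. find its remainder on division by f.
First multiply in Q[x] without reducing: a · b = x^2 + x. Now divide by f(x) = x^2 - 3, eliminating the leading term at each step:
  leading term x^2: subtract (1)·f(x) = x^2 - 3, leaving x + 3
The degree is now < 2, so this is the remainder. Hence a · b ≡ x + 3 in Q[x]/(f).

Final answer: a · b ≡ x + 3 (mod f(x))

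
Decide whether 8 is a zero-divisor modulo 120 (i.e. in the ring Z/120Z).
gcd(8, 120) = 8 > 1, so 8 is not a unit in Z/120Z. In Z/nZ every nonzero non-unit is a zero-divisor: explicitly, take b = 120/gcd = 15 ≠ 0 (mod 120); then 8·15 = 120 = 1·120, i.e. 8·15 ≡ 0 (mod 120). So 8 is a zero-divisor.

Final answer: YES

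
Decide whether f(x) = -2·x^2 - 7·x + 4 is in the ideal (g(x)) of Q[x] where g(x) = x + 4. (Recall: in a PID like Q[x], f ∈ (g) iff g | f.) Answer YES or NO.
In Q[x] the ideal (g) consists of all multiples of g, so f ∈ (g) iff g | f, i.e. iff the remainder of f on division by g is 0. Divide f by g (g is monic, so eliminate the leading term of the running remainder at each step):
  leading term -2·x^2: subtract (-2·x)·g(x) = -2·x^2 - 8·x, leaving x + 4
  leading term x: subtract (1)·g(x) = x + 4, leaving 0
The remainder is 0, so f(x) = g(x) · h(x) with h(x) = 1 - 2·x. Hence g | f, i.e. f ∈ (g).

Final answer: YES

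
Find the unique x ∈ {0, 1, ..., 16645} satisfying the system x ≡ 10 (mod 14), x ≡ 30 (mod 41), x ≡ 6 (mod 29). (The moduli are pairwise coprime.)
x ≡ 9460 (mod 16646); the representative in [0, 16646) is 9460

The moduli 14, 41, 29 are pairwise coprime, so by the CRT there is a unique solution mod 14·41·29 = 16646.
Solve by successive substitution. Start with x ≡ 10 (mod 14).
  Combine with x ≡ 30 (mod 41): write x = 10 + 14·t and require 10 + 14·t ≡ 30 (mod 41), i.e. 14·t ≡ 30 − 10 ≡ 20 (mod 41). Since 14^(−1) ≡ 3 (mod 41), t ≡ 3·20 ≡ 19 (mod 41). So x ≡ 10 + 14·19 = 276 (mod 574).
  Combine with x ≡ 6 (mod 29): write x = 276 + 574·t and require 276 + 574·t ≡ 6 (mod 29), i.e. 574·t ≡ 6 − 276 ≡ 20 (mod 29). Since 574^(−1) ≡ 24 (mod 29) (574 ≡ 23 (mod 29)), t ≡ 24·20 ≡ 16 (mod 29). So x ≡ 276 + 574·16 = 9460 (mod 16646).
Unique solution in [0, 16646): x = 9460.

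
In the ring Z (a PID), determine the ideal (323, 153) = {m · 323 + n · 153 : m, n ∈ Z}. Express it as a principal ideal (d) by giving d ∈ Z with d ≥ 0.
(323, 153) = (17); d = 17

In the PID Z, (a, b) is generated by gcd(a, b). Compute gcd(323, 153) with the extended Euclidean algorithm, tracking rows (r, s, t) with s·323 + t·153 = r:
  row A: (323, 1, 0)   [1·323 + 0·153 = 323]
  row B: (153, 0, 1)   [0·323 + 1·153 = 153]
  323 = 2·153 + 17   → row C = row A − 2·row B = (17, 1, −2)   [check: 1·323 − 2·153 = 17]
  153 = 9·17 + 0   → remainder 0, stop. gcd = 17 (last nonzero row C).
So gcd(323, 153) = 17, with Bézout identity 1·323 − 2·153 = 17. Containment (⊇): the Bézout identity exhibits 17 as an element of (323, 153), giving (17) ⊆ (323, 153). Containment (⊆): since 17 | 323 and 17 | 153 (323 = 17·19, 153 = 17·9), every Z-linear combination of 323 and 153 is divisible by 17, so (323, 153) ⊆ (17). Therefore (323, 153) = (17), d = 17.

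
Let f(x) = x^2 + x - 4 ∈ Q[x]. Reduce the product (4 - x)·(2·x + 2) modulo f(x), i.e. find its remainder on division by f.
a · b ≡ 8·x (mod f(x))

First multiply in Q[x] without reducing: a · b = -2·x^2 + 6·x + 8. Now divide by f(x) = x^2 + x - 4, eliminating the leading term at each step:
  leading term -2·x^2: subtract (-2)·f(x) = -2·x^2 - 2·x + 8, leaving 8·x
The degree is now < 2, so this is the remainder. Hence a · b ≡ 8·x in Q[x]/(f).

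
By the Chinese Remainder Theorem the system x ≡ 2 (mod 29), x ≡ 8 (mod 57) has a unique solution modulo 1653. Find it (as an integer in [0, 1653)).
x ≡ 350 (mod 1653); the representative in [0, 1653) is 350

The moduli 29, 57 are pairwise coprime, so by the CRT there is a unique solution mod 29·57 = 1653.
Solve by successive substitution. Start with x ≡ 2 (mod 29).
  Combine with x ≡ 8 (mod 57): write x = 2 + 29·t and require 2 + 29·t ≡ 8 (mod 57), i.e. 29·t ≡ 8 − 2 ≡ 6 (mod 57). Since 29^(−1) ≡ 2 (mod 57), t ≡ 2·6 ≡ 12 (mod 57). So x ≡ 2 + 29·12 = 350 (mod 1653).
Unique solution in [0, 1653): x = 350.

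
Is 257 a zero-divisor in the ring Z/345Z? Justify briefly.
NO

gcd(257, 345) = 1, so 257 is a unit in Z/345Z (it has a multiplicative inverse). A unit cannot be a zero-divisor: if 257·b ≡ 0 then multiplying both sides by 257^(−1) gives b ≡ 0. So 257 is not a zero-divisor.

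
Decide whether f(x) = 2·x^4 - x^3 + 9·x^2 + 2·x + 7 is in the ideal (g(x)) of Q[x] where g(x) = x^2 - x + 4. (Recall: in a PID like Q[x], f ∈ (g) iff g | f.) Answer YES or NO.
In Q[x] the ideal (g) consists of all multiples of g, so f ∈ (g) iff g | f, i.e. iff the remainder of f on division by g is 0. Divide f by g (g is monic, so eliminate the leading term of the running remainder at each step):
  leading term 2·x^4: subtract (2·x^2)·g(x) = 2·x^4 - 2·x^3 + 8·x^2, leaving x^3 + x^2 + 2·x + 7
  leading term x^3: subtract (x)·g(x) = x^3 - x^2 + 4·x, leaving 2·x^2 - 2·x + 7
  leading term 2·x^2: subtract (2)·g(x) = 2·x^2 - 2·x + 8, leaving -1
The remainder r(x) = -1 ≠ 0 (and deg r < deg g), so g ∤ f, i.e. f ∉ (g).

Final answer: NO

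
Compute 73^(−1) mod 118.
73^(−1) ≡ 97 (mod 118)

Apply the extended Euclidean algorithm to (118, 73), tracking rows (r, s, t) with s·118 + t·73 = r. Each division r_prev = q·r_cur + r_new produces the new row as (previous row) − q·(current row):
  row A: (118, 1, 0)   [1·118 + 0·73 = 118]
  row B: (73, 0, 1)   [0·118 + 1·73 = 73]
  118 = 1·73 + 45   → row C = row A − 1·row B = (45, 1, −1)   [check: 1·118 − 1·73 = 45]
  73 = 1·45 + 28   → row D = row B − 1·row C = (28, −1, 2)   [check: −1·118 + 2·73 = 28]
  45 = 1·28 + 17   → row E = row C − 1·row D = (17, 2, −3)   [check: 2·118 − 3·73 = 17]
  28 = 1·17 + 11   → row F = row D − 1·row E = (11, −3, 5)   [check: −3·118 + 5·73 = 11]
  17 = 1·11 + 6   → row G = row E − 1·row F = (6, 5, −8)   [check: 5·118 − 8·73 = 6]
  11 = 1·6 + 5   → row H = row F − 1·row G = (5, −8, 13)   [check: −8·118 + 13·73 = 5]
  6 = 1·5 + 1   → row I = row G − 1·row H = (1, 13, −21)   [check: 13·118 − 21·73 = 1]
  5 = 5·1 + 0   → remainder 0, stop. gcd = 1 (last nonzero row I).
The gcd is 1, so 73 is invertible mod 118. The last nonzero row gives 13·118 − 21·73 = 1, so t = −21. So 73^(−1) ≡ −21 ≡ 97 (mod 118). Verify: 73 · 97 = 7081 ≡ 1 (mod 118). ✓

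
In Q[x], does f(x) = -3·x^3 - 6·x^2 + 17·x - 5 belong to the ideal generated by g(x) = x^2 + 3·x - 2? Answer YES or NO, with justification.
NO

In Q[x] the ideal (g) consists of all multiples of g, so f ∈ (g) iff g | f, i.e. iff the remainder of f on division by g is 0. Divide f by g (g is monic, so eliminate the leading term of the running remainder at each step):
  leading term -3·x^3: subtract (-3·x)·g(x) = -3·x^3 - 9·x^2 + 6·x, leaving 3·x^2 + 11·x - 5
  leading term 3·x^2: subtract (3)·g(x) = 3·x^2 + 9·x - 6, leaving 2·x + 1
The remainder r(x) = 2·x + 1 ≠ 0 (and deg r < deg g), so g ∤ f, i.e. f ∉ (g).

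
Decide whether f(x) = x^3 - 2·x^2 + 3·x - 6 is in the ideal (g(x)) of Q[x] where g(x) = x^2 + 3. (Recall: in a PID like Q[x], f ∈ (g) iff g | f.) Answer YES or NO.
YES

In Q[x] the ideal (g) consists of all multiples of g, so f ∈ (g) iff g | f, i.e. iff the remainder of f on division by g is 0. Divide f by g (g is monic, so eliminate the leading term of the running remainder at each step):
  leading term x^3: subtract (x)·g(x) = x^3 + 3·x, leaving -2·x^2 - 6
  leading term -2·x^2: subtract (-2)·g(x) = -2·x^2 - 6, leaving 0
The remainder is 0, so f(x) = g(x) · h(x) with h(x) = x - 2. Hence g | f, i.e. f ∈ (g).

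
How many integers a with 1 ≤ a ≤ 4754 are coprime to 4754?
The number of a ∈ {1, ..., 4754} with gcd(a, 4754) = 1 is by definition Euler's totient φ(4754). φ is multiplicative, with φ(p^e) = p^e − p^(e−1). Factorise 4754 = 2 · 2377. Then
  φ(4754) = (2 − 1) · (2377 − 1) = 1 · 2376 = 2376.
So there are 2376 such integers.

Final answer: 2376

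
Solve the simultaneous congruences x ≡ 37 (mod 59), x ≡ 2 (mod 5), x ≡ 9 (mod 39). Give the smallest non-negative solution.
The moduli 59, 5, 39 are pairwise coprime, so by the CRT there is a unique solution mod 59·5·39 = 11505.
Solve by successive substitution. Start with x ≡ 37 (mod 59).
  Combine with x ≡ 2 (mod 5): write x = 37 + 59·t and require 37 + 59·t ≡ 2 (mod 5), i.e. 59·t ≡ 2 − 37 ≡ 0 (mod 5). Since 59^(−1) ≡ 4 (mod 5) (59 ≡ 4 (mod 5)), t ≡ 4·0 ≡ 0 (mod 5). So x ≡ 37 + 59·0 = 37 (mod 295).
  Combine with x ≡ 9 (mod 39): write x = 37 + 295·t and require 37 + 295·t ≡ 9 (mod 39), i.e. 295·t ≡ 9 − 37 ≡ 11 (mod 39). Since 295^(−1) ≡ 16 (mod 39) (295 ≡ 22 (mod 39)), t ≡ 16·11 ≡ 20 (mod 39). So x ≡ 37 + 295·20 = 5937 (mod 11505).
Unique solution in [0, 11505): x = 5937.

Final answer: x ≡ 5937 (mod 11505); the representative in [0, 11505) is 5937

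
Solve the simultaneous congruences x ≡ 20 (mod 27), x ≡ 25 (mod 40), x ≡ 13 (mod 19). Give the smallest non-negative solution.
The moduli 27, 40, 19 are pairwise coprime, so by the CRT there is a unique solution mod 27·40·19 = 20520.
Solve by successive substitution. Start with x ≡ 20 (mod 27).
  Combine with x ≡ 25 (mod 40): write x = 20 + 27·t and require 20 + 27·t ≡ 25 (mod 40), i.e. 27·t ≡ 25 − 20 ≡ 5 (mod 40). Since 27^(−1) ≡ 3 (mod 40), t ≡ 3·5 ≡ 15 (mod 40). So x ≡ 20 + 27·15 = 425 (mod 1080).
  Combine with x ≡ 13 (mod 19): write x = 425 + 1080·t and require 425 + 1080·t ≡ 13 (mod 19), i.e. 1080·t ≡ 13 − 425 ≡ 6 (mod 19). Since 1080^(−1) ≡ 6 (mod 19) (1080 ≡ 16 (mod 19)), t ≡ 6·6 ≡ 17 (mod 19). So x ≡ 425 + 1080·17 = 18785 (mod 20520).
Unique solution in [0, 20520): x = 18785.

Final answer: x ≡ 18785 (mod 20520); the representative in [0, 20520) is 18785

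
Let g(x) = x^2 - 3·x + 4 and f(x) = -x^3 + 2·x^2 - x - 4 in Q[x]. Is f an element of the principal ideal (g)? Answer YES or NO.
In Q[x] the ideal (g) consists of all multiples of g, so f ∈ (g) iff g | f, i.e. iff the remainder of f on division by g is 0. Divide f by g (g is monic, so eliminate the leading term of the running remainder at each step):
  leading term -x^3: subtract (-x)·g(x) = -x^3 + 3·x^2 - 4·x, leaving -x^2 + 3·x - 4
  leading term -x^2: subtract (-1)·g(x) = -x^2 + 3·x - 4, leaving 0
The remainder is 0, so f(x) = g(x) · h(x) with h(x) = -x - 1. Hence g | f, i.e. f ∈ (g).

Final answer: YES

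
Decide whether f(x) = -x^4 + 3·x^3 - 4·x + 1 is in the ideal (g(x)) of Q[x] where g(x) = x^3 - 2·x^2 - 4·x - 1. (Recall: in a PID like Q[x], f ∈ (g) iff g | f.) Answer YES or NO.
NO

In Q[x] the ideal (g) consists of all multiples of g, so f ∈ (g) iff g | f, i.e. iff the remainder of f on division by g is 0. Divide f by g (g is monic, so eliminate the leading term of the running remainder at each step):
  leading term -x^4: subtract (-x)·g(x) = -x^4 + 2·x^3 + 4·x^2 + x, leaving x^3 - 4·x^2 - 5·x + 1
  leading term x^3: subtract (1)·g(x) = x^3 - 2·x^2 - 4·x - 1, leaving -2·x^2 - x + 2
The remainder r(x) = -2·x^2 - x + 2 ≠ 0 (and deg r < deg g), so g ∤ f, i.e. f ∉ (g).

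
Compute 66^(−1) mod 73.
66^(−1) ≡ 52 (mod 73)

Apply the extended Euclidean algorithm to (73, 66), tracking rows (r, s, t) with s·73 + t·66 = r. Each division r_prev = q·r_cur + r_new produces the new row as (previous row) − q·(current row):
  row A: (73, 1, 0)   [1·73 + 0·66 = 73]
  row B: (66, 0, 1)   [0·73 + 1·66 = 66]
  73 = 1·66 + 7   → row C = row A − 1·row B = (7, 1, −1)   [check: 1·73 − 1·66 = 7]
  66 = 9·7 + 3   → row D = row B − 9·row C = (3, −9, 10)   [check: −9·73 + 10·66 = 3]
  7 = 2·3 + 1   → row E = row C − 2·row D = (1, 19, −21)   [check: 19·73 − 21·66 = 1]
  3 = 3·1 + 0   → remainder 0, stop. gcd = 1 (last nonzero row E).
The gcd is 1, so 66 is invertible mod 73. The last nonzero row gives 19·73 − 21·66 = 1, so t = −21. So 66^(−1) ≡ −21 ≡ 52 (mod 73). Verify: 66 · 52 = 3432 ≡ 1 (mod 73). ✓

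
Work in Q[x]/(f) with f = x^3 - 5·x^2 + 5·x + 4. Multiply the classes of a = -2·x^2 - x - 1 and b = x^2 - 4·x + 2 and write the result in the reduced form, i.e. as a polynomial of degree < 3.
First multiply in Q[x] without reducing: a · b = -2·x^4 + 7·x^3 - x^2 + 2·x - 2. Now divide by f(x) = x^3 - 5·x^2 + 5·x + 4, eliminating the leading term at each step:
  leading term -2·x^4: subtract (-2·x)·f(x) = -2·x^4 + 10·x^3 - 10·x^2 - 8·x, leaving -3·x^3 + 9·x^2 + 10·x - 2
  leading term -3·x^3: subtract (-3)·f(x) = -3·x^3 + 15·x^2 - 15·x - 12, leaving -6·x^2 + 25·x + 10
The degree is now < 3, so this is the remainder. Hence a · b ≡ -6·x^2 + 25·x + 10 in Q[x]/(f).

Final answer: a · b ≡ -6·x^2 + 25·x + 10 (mod f(x))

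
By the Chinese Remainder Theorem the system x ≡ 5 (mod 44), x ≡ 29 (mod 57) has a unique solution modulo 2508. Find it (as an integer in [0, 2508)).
x ≡ 1853 (mod 2508); the representative in [0, 2508) is 1853

The moduli 44, 57 are pairwise coprime, so by the CRT there is a unique solution mod 44·57 = 2508.
Solve by successive substitution. Start with x ≡ 5 (mod 44).
  Combine with x ≡ 29 (mod 57): write x = 5 + 44·t and require 5 + 44·t ≡ 29 (mod 57), i.e. 44·t ≡ 29 − 5 ≡ 24 (mod 57). Since 44^(−1) ≡ 35 (mod 57), t ≡ 35·24 ≡ 42 (mod 57). So x ≡ 5 + 44·42 = 1853 (mod 2508).
Unique solution in [0, 2508): x = 1853.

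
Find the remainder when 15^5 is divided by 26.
19

Use repeated squaring. Binary(5) = 101. Walk through the bits of the exponent 5 left-to-right: at each bit after the leading one, square the running value, then multiply by 15 if the bit is 1 (always reducing mod 26):
  bit 1 = 1 (leading): start with 15.
  bit 2 = 0: square 15^2 = 225 ≡ 17 (mod 26).
  bit 3 = 1: square 17^2 = 289 ≡ 3; bit is 1, so multiply 3·15 = 45 ≡ 19 (mod 26).
Final value: 15^5 ≡ 19 (mod 26).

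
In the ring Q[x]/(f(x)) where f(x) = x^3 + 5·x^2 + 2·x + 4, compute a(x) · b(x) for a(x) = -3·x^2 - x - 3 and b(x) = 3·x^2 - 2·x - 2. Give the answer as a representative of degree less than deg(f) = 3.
First multiply in Q[x] without reducing: a · b = -9·x^4 + 3·x^3 - x^2 + 8·x + 6. Now divide by f(x) = x^3 + 5·x^2 + 2·x + 4, eliminating the leading term at each step:
  leading term -9·x^4: subtract (-9·x)·f(x) = -9·x^4 - 45·x^3 - 18·x^2 - 36·x, leaving 48·x^3 + 17·x^2 + 44·x + 6
  leading term 48·x^3: subtract (48)·f(x) = 48·x^3 + 240·x^2 + 96·x + 192, leaving -223·x^2 - 52·x - 186
The degree is now < 3, so this is the remainder. Hence a · b ≡ -223·x^2 - 52·x - 186 in Q[x]/(f).

Final answer: a · b ≡ -223·x^2 - 52·x - 186 (mod f(x))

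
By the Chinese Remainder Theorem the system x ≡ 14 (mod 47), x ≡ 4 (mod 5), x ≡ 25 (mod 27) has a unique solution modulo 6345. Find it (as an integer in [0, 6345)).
x ≡ 484 (mod 6345); the representative in [0, 6345) is 484

The moduli 47, 5, 27 are pairwise coprime, so by the CRT there is a unique solution mod 47·5·27 = 6345.
Solve by successive substitution. Start with x ≡ 14 (mod 47).
  Combine with x ≡ 4 (mod 5): write x = 14 + 47·t and require 14 + 47·t ≡ 4 (mod 5), i.e. 47·t ≡ 4 − 14 ≡ 0 (mod 5). Since 47^(−1) ≡ 3 (mod 5) (47 ≡ 2 (mod 5)), t ≡ 3·0 ≡ 0 (mod 5). So x ≡ 14 + 47·0 = 14 (mod 235).
  Combine with x ≡ 25 (mod 27): write x = 14 + 235·t and require 14 + 235·t ≡ 25 (mod 27), i.e. 235·t ≡ 25 − 14 ≡ 11 (mod 27). Since 235^(−1) ≡ 10 (mod 27) (235 ≡ 19 (mod 27)), t ≡ 10·11 ≡ 2 (mod 27). So x ≡ 14 + 235·2 = 484 (mod 6345).
Unique solution in [0, 6345): x = 484.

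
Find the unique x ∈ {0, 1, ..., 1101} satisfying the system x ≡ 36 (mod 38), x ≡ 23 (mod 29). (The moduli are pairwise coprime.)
x ≡ 226 (mod 1102); the representative in [0, 1102) is 226

The moduli 38, 29 are pairwise coprime, so by the CRT there is a unique solution mod 38·29 = 1102.
Solve by successive substitution. Start with x ≡ 36 (mod 38).
  Combine with x ≡ 23 (mod 29): write x = 36 + 38·t and require 36 + 38·t ≡ 23 (mod 29), i.e. 38·t ≡ 23 − 36 ≡ 16 (mod 29). Since 38^(−1) ≡ 13 (mod 29) (38 ≡ 9 (mod 29)), t ≡ 13·16 ≡ 5 (mod 29). So x ≡ 36 + 38·5 = 226 (mod 1102).
Unique solution in [0, 1102): x = 226.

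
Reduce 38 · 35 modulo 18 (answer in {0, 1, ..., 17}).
Reduce the factors first: 38 ≡ 2, 35 ≡ 17 (mod 18), so 38 · 35 ≡ 2 · 17 (mod 18). 2 · 17 = 34. Dividing by 18: 34 = 1·18 + 16. So (38 · 35) mod 18 = 16.

Final answer: 16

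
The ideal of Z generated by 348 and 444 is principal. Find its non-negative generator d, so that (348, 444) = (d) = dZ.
In the PID Z, (a, b) is generated by gcd(a, b). Compute gcd(444, 348) with the extended Euclidean algorithm, tracking rows (r, s, t) with s·444 + t·348 = r:
  row A: (444, 1, 0)   [1·444 + 0·348 = 444]
  row B: (348, 0, 1)   [0·444 + 1·348 = 348]
  444 = 1·348 + 96   → row C = row A − 1·row B = (96, 1, −1)   [check: 1·444 − 1·348 = 96]
  348 = 3·96 + 60   → row D = row B − 3·row C = (60, −3, 4)   [check: −3·444 + 4·348 = 60]
  96 = 1·60 + 36   → row E = row C − 1·row D = (36, 4, −5)   [check: 4·444 − 5·348 = 36]
  60 = 1·36 + 24   → row F = row D − 1·row E = (24, −7, 9)   [check: −7·444 + 9·348 = 24]
  36 = 1·24 + 12   → row G = row E − 1·row F = (12, 11, −14)   [check: 11·444 − 14·348 = 12]
  24 = 2·12 + 0   → remainder 0, stop. gcd = 12 (last nonzero row G).
So gcd(348, 444) = 12, with Bézout identity 11·444 − 14·348 = 12. Containment (⊇): the Bézout identity exhibits 12 as an element of (348, 444), giving (12) ⊆ (348, 444). Containment (⊆): since 12 | 348 and 12 | 444 (348 = 12·29, 444 = 12·37), every Z-linear combination of 348 and 444 is divisible by 12, so (348, 444) ⊆ (12). Therefore (348, 444) = (12), d = 12.

Final answer: (348, 444) = (12); d = 12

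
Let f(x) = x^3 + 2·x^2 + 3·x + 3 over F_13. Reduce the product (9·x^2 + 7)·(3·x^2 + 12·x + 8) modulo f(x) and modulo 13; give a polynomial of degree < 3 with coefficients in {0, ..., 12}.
Multiply as integer polynomials: a · b = 27·x^4 + 108·x^3 + 93·x^2 + 84·x + 56. Reducing coefficients mod 13: a · b ≡ x^4 + 4·x^3 + 2·x^2 + 6·x + 4. Now divide by f(x) = x^3 + 2·x^2 + 3·x + 3 in F_13[x], eliminating the leading term at each step:
  leading term x^4: subtract (x)·f(x) = x^4 + 2·x^3 + 3·x^2 + 3·x, leaving 2·x^3 + 12·x^2 + 3·x + 4 (coefficients mod 13)
  leading term 2·x^3: subtract (2)·f(x) = 2·x^3 + 4·x^2 + 6·x + 6, leaving 8·x^2 + 10·x + 11 (coefficients mod 13)
The degree is now < 3, so this is the remainder. Hence a · b ≡ 8·x^2 + 10·x + 11 in F_13[x]/(f).

Final answer: a · b ≡ 8·x^2 + 10·x + 11 (mod f(x))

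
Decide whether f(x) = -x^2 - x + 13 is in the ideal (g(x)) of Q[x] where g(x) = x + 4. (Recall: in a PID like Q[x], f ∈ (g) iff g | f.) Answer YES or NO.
NO

In Q[x] the ideal (g) consists of all multiples of g, so f ∈ (g) iff g | f, i.e. iff the remainder of f on division by g is 0. Divide f by g (g is monic, so eliminate the leading term of the running remainder at each step):
  leading term -x^2: subtract (-x)·g(x) = -x^2 - 4·x, leaving 3·x + 13
  leading term 3·x: subtract (3)·g(x) = 3·x + 12, leaving 1
The remainder r(x) = 1 ≠ 0 (and deg r < deg g), so g ∤ f, i.e. f ∉ (g).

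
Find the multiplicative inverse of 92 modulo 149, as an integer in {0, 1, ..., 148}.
Apply the extended Euclidean algorithm to (149, 92), tracking rows (r, s, t) with s·149 + t·92 = r. Each division r_prev = q·r_cur + r_new produces the new row as (previous row) − q·(current row):
  row A: (149, 1, 0)   [1·149 + 0·92 = 149]
  row B: (92, 0, 1)   [0·149 + 1·92 = 92]
  149 = 1·92 + 57   → row C = row A − 1·row B = (57, 1, −1)   [check: 1·149 − 1·92 = 57]
  92 = 1·57 + 35   → row D = row B − 1·row C = (35, −1, 2)   [check: −1·149 + 2·92 = 35]
  57 = 1·35 + 22   → row E = row C − 1·row D = (22, 2, −3)   [check: 2·149 − 3·92 = 22]
  35 = 1·22 + 13   → row F = row D − 1·row E = (13, −3, 5)   [check: −3·149 + 5·92 = 13]
  22 = 1·13 + 9   → row G = row E − 1·row F = (9, 5, −8)   [check: 5·149 − 8·92 = 9]
  13 = 1·9 + 4   → row H = row F − 1·row G = (4, −8, 13)   [check: −8·149 + 13·92 = 4]
  9 = 2·4 + 1   → row I = row G − 2·row H = (1, 21, −34)   [check: 21·149 − 34·92 = 1]
  4 = 4·1 + 0   → remainder 0, stop. gcd = 1 (last nonzero row I).
The gcd is 1, so 92 is invertible mod 149. The last nonzero row gives 21·149 − 34·92 = 1, so t = −34. So 92^(−1) ≡ −34 ≡ 115 (mod 149). Verify: 92 · 115 = 10580 ≡ 1 (mod 149). ✓

Final answer: 92^(−1) ≡ 115 (mod 149)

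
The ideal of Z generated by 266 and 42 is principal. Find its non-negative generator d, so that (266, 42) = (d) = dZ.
In the PID Z, (a, b) is generated by gcd(a, b). Compute gcd(266, 42) with the extended Euclidean algorithm, tracking rows (r, s, t) with s·266 + t·42 = r:
  row A: (266, 1, 0)   [1·266 + 0·42 = 266]
  row B: (42, 0, 1)   [0·266 + 1·42 = 42]
  266 = 6·42 + 14   → row C = row A − 6·row B = (14, 1, −6)   [check: 1·266 − 6·42 = 14]
  42 = 3·14 + 0   → remainder 0, stop. gcd = 14 (last nonzero row C).
So gcd(266, 42) = 14, with Bézout identity 1·266 − 6·42 = 14. Containment (⊇): the Bézout identity exhibits 14 as an element of (266, 42), giving (14) ⊆ (266, 42). Containment (⊆): since 14 | 266 and 14 | 42 (266 = 14·19, 42 = 14·3), every Z-linear combination of 266 and 42 is divisible by 14, so (266, 42) ⊆ (14). Therefore (266, 42) = (14), d = 14.

Final answer: (266, 42) = (14); d = 14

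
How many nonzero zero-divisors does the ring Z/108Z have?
Z/108Z has 71 nonzero zero-divisors

In Z/108Z each nonzero element is either a unit (gcd with 108 is 1) or a zero-divisor (gcd > 1). The number of units is φ(108): factorise 108 = 2^2 · 3^3, so φ(108) = (2^2 − 2^1) · (3^3 − 3^2) = 2 · 18 = 36. The nonzero elements number 108 − 1 = 107. Hence the nonzero zero-divisors number 107 − 36 = 71.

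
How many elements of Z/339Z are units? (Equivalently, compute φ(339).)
An element a ∈ Z/339Z is a unit iff gcd(a, 339) = 1, so the number of units is φ(339). φ is multiplicative, with φ(p^e) = p^e − p^(e−1). Factorise 339 = 3 · 113. Then
  φ(339) = (3 − 1) · (113 − 1) = 2 · 112 = 224.

Final answer: Z/339Z has φ(339) = 224 units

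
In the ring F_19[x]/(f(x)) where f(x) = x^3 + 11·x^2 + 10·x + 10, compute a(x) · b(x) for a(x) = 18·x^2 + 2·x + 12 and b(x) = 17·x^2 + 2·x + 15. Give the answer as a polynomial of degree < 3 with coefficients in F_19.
Multiply as integer polynomials: a · b = 306·x^4 + 70·x^3 + 478·x^2 + 54·x + 180. Reducing coefficients mod 19: a · b ≡ 2·x^4 + 13·x^3 + 3·x^2 + 16·x + 9. Now divide by f(x) = x^3 + 11·x^2 + 10·x + 10 in F_19[x], eliminating the leading term at each step:
  leading term 2·x^4: subtract (2·x)·f(x) = 2·x^4 + 3·x^3 + x^2 + x, leaving 10·x^3 + 2·x^2 + 15·x + 9 (coefficients mod 19)
  leading term 10·x^3: subtract (10)·f(x) = 10·x^3 + 15·x^2 + 5·x + 5, leaving 6·x^2 + 10·x + 4 (coefficients mod 19)
The degree is now < 3, so this is the remainder. Hence a · b ≡ 6·x^2 + 10·x + 4 in F_19[x]/(f).

Final answer: a · b ≡ 6·x^2 + 10·x + 4 (mod f(x))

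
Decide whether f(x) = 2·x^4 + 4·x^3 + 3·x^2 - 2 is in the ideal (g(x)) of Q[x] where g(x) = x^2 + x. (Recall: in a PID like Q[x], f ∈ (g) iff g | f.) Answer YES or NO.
NO

In Q[x] the ideal (g) consists of all multiples of g, so f ∈ (g) iff g | f, i.e. iff the remainder of f on division by g is 0. Divide f by g (g is monic, so eliminate the leading term of the running remainder at each step):
  leading term 2·x^4: subtract (2·x^2)·g(x) = 2·x^4 + 2·x^3, leaving 2·x^3 + 3·x^2 - 2
  leading term 2·x^3: subtract (2·x)·g(x) = 2·x^3 + 2·x^2, leaving x^2 - 2
  leading term x^2: subtract (1)·g(x) = x^2 + x, leaving -x - 2
The remainder r(x) = -x - 2 ≠ 0 (and deg r < deg g), so g ∤ f, i.e. f ∉ (g).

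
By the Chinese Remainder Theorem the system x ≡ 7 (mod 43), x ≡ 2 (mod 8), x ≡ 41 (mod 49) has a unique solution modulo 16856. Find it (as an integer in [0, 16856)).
The moduli 43, 8, 49 are pairwise coprime, so by the CRT there is a unique solution mod 43·8·49 = 16856.
Solve by successive substitution. Start with x ≡ 7 (mod 43).
  Combine with x ≡ 2 (mod 8): write x = 7 + 43·t and require 7 + 43·t ≡ 2 (mod 8), i.e. 43·t ≡ 2 − 7 ≡ 3 (mod 8). Since 43^(−1) ≡ 3 (mod 8) (43 ≡ 3 (mod 8)), t ≡ 3·3 ≡ 1 (mod 8). So x ≡ 7 + 43·1 = 50 (mod 344).
  Combine with x ≡ 41 (mod 49): write x = 50 + 344·t and require 50 + 344·t ≡ 41 (mod 49), i.e. 344·t ≡ 41 − 50 ≡ 40 (mod 49). Since 344^(−1) ≡ 1 (mod 49) (344 ≡ 1 (mod 49)), t ≡ 1·40 ≡ 40 (mod 49). So x ≡ 50 + 344·40 = 13810 (mod 16856).
Unique solution in [0, 16856): x = 13810.

Final answer: x ≡ 13810 (mod 16856); the representative in [0, 16856) is 13810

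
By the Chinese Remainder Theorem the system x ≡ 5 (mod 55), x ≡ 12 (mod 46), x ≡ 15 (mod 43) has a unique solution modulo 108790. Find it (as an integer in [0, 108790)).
The moduli 55, 46, 43 are pairwise coprime, so by the CRT there is a unique solution mod 55·46·43 = 108790.
Solve by successive substitution. Start with x ≡ 5 (mod 55).
  Combine with x ≡ 12 (mod 46): write x = 5 + 55·t and require 5 + 55·t ≡ 12 (mod 46), i.e. 55·t ≡ 12 − 5 ≡ 7 (mod 46). Since 55^(−1) ≡ 41 (mod 46) (55 ≡ 9 (mod 46)), t ≡ 41·7 ≡ 11 (mod 46). So x ≡ 5 + 55·11 = 610 (mod 2530).
  Combine with x ≡ 15 (mod 43): write x = 610 + 2530·t and require 610 + 2530·t ≡ 15 (mod 43), i.e. 2530·t ≡ 15 − 610 ≡ 7 (mod 43). Since 2530^(−1) ≡ 6 (mod 43) (2530 ≡ 36 (mod 43)), t ≡ 6·7 ≡ 42 (mod 43). So x ≡ 610 + 2530·42 = 106870 (mod 108790).
Unique solution in [0, 108790): x = 106870.

Final answer: x ≡ 106870 (mod 108790); the representative in [0, 108790) is 106870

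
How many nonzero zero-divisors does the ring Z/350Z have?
In Z/350Z each nonzero element is either a unit (gcd with 350 is 1) or a zero-divisor (gcd > 1). The number of units is φ(350): factorise 350 = 2 · 5^2 · 7, so φ(350) = (2 − 1) · (5^2 − 5^1) · (7 − 1) = 1 · 20 · 6 = 120. The nonzero elements number 350 − 1 = 349. Hence the nonzero zero-divisors number 349 − 120 = 229.

Final answer: Z/350Z has 229 nonzero zero-divisors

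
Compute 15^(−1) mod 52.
15^(−1) ≡ 7 (mod 52)

Apply the extended Euclidean algorithm to (52, 15), tracking rows (r, s, t) with s·52 + t·15 = r. Each division r_prev = q·r_cur + r_new produces the new row as (previous row) − q·(current row):
  row A: (52, 1, 0)   [1·52 + 0·15 = 52]
  row B: (15, 0, 1)   [0·52 + 1·15 = 15]
  52 = 3·15 + 7   → row C = row A − 3·row B = (7, 1, −3)   [check: 1·52 − 3·15 = 7]
  15 = 2·7 + 1   → row D = row B − 2·row C = (1, −2, 7)   [check: −2·52 + 7·15 = 1]
  7 = 7·1 + 0   → remainder 0, stop. gcd = 1 (last nonzero row D).
The gcd is 1, so 15 is invertible mod 52. The last nonzero row gives −2·52 + 7·15 = 1, so t = 7. So 15^(−1) ≡ 7 (mod 52). Verify: 15 · 7 = 105 ≡ 1 (mod 52). ✓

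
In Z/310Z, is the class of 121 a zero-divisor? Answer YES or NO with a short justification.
NO

gcd(121, 310) = 1, so 121 is a unit in Z/310Z (it has a multiplicative inverse). A unit cannot be a zero-divisor: if 121·b ≡ 0 then multiplying both sides by 121^(−1) gives b ≡ 0. So 121 is not a zero-divisor.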